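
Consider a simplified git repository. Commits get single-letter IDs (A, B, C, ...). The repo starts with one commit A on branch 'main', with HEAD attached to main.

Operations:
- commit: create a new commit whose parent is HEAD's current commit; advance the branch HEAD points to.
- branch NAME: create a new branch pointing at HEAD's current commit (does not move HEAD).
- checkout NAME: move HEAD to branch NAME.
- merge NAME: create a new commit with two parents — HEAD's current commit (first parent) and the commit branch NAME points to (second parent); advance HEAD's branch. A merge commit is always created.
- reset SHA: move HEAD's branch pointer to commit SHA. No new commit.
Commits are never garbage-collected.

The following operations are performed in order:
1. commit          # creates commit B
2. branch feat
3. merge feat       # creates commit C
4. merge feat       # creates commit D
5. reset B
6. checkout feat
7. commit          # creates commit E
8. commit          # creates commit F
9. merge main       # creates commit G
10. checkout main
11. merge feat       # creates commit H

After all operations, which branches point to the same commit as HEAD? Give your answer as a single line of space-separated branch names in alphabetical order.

After op 1 (commit): HEAD=main@B [main=B]
After op 2 (branch): HEAD=main@B [feat=B main=B]
After op 3 (merge): HEAD=main@C [feat=B main=C]
After op 4 (merge): HEAD=main@D [feat=B main=D]
After op 5 (reset): HEAD=main@B [feat=B main=B]
After op 6 (checkout): HEAD=feat@B [feat=B main=B]
After op 7 (commit): HEAD=feat@E [feat=E main=B]
After op 8 (commit): HEAD=feat@F [feat=F main=B]
After op 9 (merge): HEAD=feat@G [feat=G main=B]
After op 10 (checkout): HEAD=main@B [feat=G main=B]
After op 11 (merge): HEAD=main@H [feat=G main=H]

Answer: main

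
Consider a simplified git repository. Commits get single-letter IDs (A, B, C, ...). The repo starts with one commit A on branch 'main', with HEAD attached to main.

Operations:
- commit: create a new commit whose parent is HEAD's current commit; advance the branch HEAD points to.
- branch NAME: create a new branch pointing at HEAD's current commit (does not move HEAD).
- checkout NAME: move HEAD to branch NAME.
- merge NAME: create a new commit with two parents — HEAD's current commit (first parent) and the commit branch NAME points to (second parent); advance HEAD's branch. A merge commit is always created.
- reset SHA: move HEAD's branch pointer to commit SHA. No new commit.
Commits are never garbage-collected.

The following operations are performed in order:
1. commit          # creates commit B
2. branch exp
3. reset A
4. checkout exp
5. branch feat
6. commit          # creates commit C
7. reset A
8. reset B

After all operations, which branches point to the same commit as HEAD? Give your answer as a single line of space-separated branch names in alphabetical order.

Answer: exp feat

Derivation:
After op 1 (commit): HEAD=main@B [main=B]
After op 2 (branch): HEAD=main@B [exp=B main=B]
After op 3 (reset): HEAD=main@A [exp=B main=A]
After op 4 (checkout): HEAD=exp@B [exp=B main=A]
After op 5 (branch): HEAD=exp@B [exp=B feat=B main=A]
After op 6 (commit): HEAD=exp@C [exp=C feat=B main=A]
After op 7 (reset): HEAD=exp@A [exp=A feat=B main=A]
After op 8 (reset): HEAD=exp@B [exp=B feat=B main=A]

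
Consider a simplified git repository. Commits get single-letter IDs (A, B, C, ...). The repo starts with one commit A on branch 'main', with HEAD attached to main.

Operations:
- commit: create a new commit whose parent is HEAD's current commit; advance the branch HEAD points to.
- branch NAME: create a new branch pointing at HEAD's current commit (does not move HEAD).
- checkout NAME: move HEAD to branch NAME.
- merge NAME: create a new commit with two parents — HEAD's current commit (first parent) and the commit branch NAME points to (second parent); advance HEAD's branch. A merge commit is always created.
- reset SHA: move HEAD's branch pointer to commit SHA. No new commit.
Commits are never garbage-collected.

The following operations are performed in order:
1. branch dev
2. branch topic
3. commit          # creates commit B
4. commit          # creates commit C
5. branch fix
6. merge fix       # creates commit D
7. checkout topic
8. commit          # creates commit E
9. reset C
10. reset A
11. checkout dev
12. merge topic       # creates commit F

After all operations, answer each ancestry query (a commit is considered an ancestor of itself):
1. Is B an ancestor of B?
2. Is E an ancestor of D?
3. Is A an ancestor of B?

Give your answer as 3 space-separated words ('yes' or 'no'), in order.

After op 1 (branch): HEAD=main@A [dev=A main=A]
After op 2 (branch): HEAD=main@A [dev=A main=A topic=A]
After op 3 (commit): HEAD=main@B [dev=A main=B topic=A]
After op 4 (commit): HEAD=main@C [dev=A main=C topic=A]
After op 5 (branch): HEAD=main@C [dev=A fix=C main=C topic=A]
After op 6 (merge): HEAD=main@D [dev=A fix=C main=D topic=A]
After op 7 (checkout): HEAD=topic@A [dev=A fix=C main=D topic=A]
After op 8 (commit): HEAD=topic@E [dev=A fix=C main=D topic=E]
After op 9 (reset): HEAD=topic@C [dev=A fix=C main=D topic=C]
After op 10 (reset): HEAD=topic@A [dev=A fix=C main=D topic=A]
After op 11 (checkout): HEAD=dev@A [dev=A fix=C main=D topic=A]
After op 12 (merge): HEAD=dev@F [dev=F fix=C main=D topic=A]
ancestors(B) = {A,B}; B in? yes
ancestors(D) = {A,B,C,D}; E in? no
ancestors(B) = {A,B}; A in? yes

Answer: yes no yes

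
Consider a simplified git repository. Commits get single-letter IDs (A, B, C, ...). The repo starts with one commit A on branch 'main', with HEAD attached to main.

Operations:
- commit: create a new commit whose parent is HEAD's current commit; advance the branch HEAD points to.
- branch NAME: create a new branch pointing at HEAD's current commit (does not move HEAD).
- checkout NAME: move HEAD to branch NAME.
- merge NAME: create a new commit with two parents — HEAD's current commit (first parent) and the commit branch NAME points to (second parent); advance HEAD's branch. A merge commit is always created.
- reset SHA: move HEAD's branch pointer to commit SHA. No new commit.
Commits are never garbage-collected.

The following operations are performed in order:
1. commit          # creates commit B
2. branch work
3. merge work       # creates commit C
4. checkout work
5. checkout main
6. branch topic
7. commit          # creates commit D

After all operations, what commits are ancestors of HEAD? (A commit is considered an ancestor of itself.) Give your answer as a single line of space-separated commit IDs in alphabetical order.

After op 1 (commit): HEAD=main@B [main=B]
After op 2 (branch): HEAD=main@B [main=B work=B]
After op 3 (merge): HEAD=main@C [main=C work=B]
After op 4 (checkout): HEAD=work@B [main=C work=B]
After op 5 (checkout): HEAD=main@C [main=C work=B]
After op 6 (branch): HEAD=main@C [main=C topic=C work=B]
After op 7 (commit): HEAD=main@D [main=D topic=C work=B]

Answer: A B C D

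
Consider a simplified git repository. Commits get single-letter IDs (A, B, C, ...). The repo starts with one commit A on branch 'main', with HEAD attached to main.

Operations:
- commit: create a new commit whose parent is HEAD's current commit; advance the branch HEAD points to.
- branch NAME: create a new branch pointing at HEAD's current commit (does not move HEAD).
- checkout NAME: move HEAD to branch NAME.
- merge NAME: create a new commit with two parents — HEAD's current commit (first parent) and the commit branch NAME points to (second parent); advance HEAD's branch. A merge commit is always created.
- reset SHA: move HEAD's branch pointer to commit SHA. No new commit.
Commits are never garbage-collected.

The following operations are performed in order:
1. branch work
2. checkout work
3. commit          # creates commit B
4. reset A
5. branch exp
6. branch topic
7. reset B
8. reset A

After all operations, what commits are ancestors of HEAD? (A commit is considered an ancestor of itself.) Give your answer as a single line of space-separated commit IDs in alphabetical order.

Answer: A

Derivation:
After op 1 (branch): HEAD=main@A [main=A work=A]
After op 2 (checkout): HEAD=work@A [main=A work=A]
After op 3 (commit): HEAD=work@B [main=A work=B]
After op 4 (reset): HEAD=work@A [main=A work=A]
After op 5 (branch): HEAD=work@A [exp=A main=A work=A]
After op 6 (branch): HEAD=work@A [exp=A main=A topic=A work=A]
After op 7 (reset): HEAD=work@B [exp=A main=A topic=A work=B]
After op 8 (reset): HEAD=work@A [exp=A main=A topic=A work=A]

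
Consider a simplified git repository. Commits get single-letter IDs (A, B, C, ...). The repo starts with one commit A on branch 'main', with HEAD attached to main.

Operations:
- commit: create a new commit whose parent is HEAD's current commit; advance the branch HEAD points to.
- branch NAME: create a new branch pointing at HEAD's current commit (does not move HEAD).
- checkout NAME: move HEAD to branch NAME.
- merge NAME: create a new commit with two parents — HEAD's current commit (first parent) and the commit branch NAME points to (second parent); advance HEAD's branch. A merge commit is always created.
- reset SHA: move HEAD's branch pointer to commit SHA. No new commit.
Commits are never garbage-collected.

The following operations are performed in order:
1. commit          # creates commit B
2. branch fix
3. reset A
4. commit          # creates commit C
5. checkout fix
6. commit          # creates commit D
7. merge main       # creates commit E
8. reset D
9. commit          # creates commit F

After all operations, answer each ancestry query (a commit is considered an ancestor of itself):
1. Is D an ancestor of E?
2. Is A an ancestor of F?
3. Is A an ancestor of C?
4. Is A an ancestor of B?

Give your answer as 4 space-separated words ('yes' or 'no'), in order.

After op 1 (commit): HEAD=main@B [main=B]
After op 2 (branch): HEAD=main@B [fix=B main=B]
After op 3 (reset): HEAD=main@A [fix=B main=A]
After op 4 (commit): HEAD=main@C [fix=B main=C]
After op 5 (checkout): HEAD=fix@B [fix=B main=C]
After op 6 (commit): HEAD=fix@D [fix=D main=C]
After op 7 (merge): HEAD=fix@E [fix=E main=C]
After op 8 (reset): HEAD=fix@D [fix=D main=C]
After op 9 (commit): HEAD=fix@F [fix=F main=C]
ancestors(E) = {A,B,C,D,E}; D in? yes
ancestors(F) = {A,B,D,F}; A in? yes
ancestors(C) = {A,C}; A in? yes
ancestors(B) = {A,B}; A in? yes

Answer: yes yes yes yes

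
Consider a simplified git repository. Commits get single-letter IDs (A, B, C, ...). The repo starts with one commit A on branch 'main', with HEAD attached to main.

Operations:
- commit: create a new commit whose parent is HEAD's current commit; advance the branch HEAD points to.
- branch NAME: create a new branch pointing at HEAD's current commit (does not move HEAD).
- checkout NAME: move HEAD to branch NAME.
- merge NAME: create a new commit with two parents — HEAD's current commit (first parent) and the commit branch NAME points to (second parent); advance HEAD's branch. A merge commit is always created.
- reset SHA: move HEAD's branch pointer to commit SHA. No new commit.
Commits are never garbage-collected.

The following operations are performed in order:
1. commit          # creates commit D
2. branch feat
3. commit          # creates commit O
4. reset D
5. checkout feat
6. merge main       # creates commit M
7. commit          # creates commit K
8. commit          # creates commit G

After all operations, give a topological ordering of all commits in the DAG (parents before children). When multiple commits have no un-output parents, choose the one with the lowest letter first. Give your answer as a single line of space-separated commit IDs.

Answer: A D M K G O

Derivation:
After op 1 (commit): HEAD=main@D [main=D]
After op 2 (branch): HEAD=main@D [feat=D main=D]
After op 3 (commit): HEAD=main@O [feat=D main=O]
After op 4 (reset): HEAD=main@D [feat=D main=D]
After op 5 (checkout): HEAD=feat@D [feat=D main=D]
After op 6 (merge): HEAD=feat@M [feat=M main=D]
After op 7 (commit): HEAD=feat@K [feat=K main=D]
After op 8 (commit): HEAD=feat@G [feat=G main=D]
commit A: parents=[]
commit D: parents=['A']
commit G: parents=['K']
commit K: parents=['M']
commit M: parents=['D', 'D']
commit O: parents=['D']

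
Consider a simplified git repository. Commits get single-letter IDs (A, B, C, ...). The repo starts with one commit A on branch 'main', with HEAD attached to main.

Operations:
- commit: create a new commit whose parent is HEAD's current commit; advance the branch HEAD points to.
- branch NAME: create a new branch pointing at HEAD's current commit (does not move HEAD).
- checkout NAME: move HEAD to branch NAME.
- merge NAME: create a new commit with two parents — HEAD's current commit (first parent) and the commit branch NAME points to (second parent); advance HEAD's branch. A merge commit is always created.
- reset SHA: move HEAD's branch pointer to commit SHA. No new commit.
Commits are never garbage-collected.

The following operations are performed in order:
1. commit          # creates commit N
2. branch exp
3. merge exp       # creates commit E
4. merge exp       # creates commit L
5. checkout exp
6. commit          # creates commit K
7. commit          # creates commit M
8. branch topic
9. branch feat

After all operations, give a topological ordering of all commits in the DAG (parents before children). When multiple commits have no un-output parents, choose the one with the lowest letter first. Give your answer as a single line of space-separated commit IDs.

After op 1 (commit): HEAD=main@N [main=N]
After op 2 (branch): HEAD=main@N [exp=N main=N]
After op 3 (merge): HEAD=main@E [exp=N main=E]
After op 4 (merge): HEAD=main@L [exp=N main=L]
After op 5 (checkout): HEAD=exp@N [exp=N main=L]
After op 6 (commit): HEAD=exp@K [exp=K main=L]
After op 7 (commit): HEAD=exp@M [exp=M main=L]
After op 8 (branch): HEAD=exp@M [exp=M main=L topic=M]
After op 9 (branch): HEAD=exp@M [exp=M feat=M main=L topic=M]
commit A: parents=[]
commit E: parents=['N', 'N']
commit K: parents=['N']
commit L: parents=['E', 'N']
commit M: parents=['K']
commit N: parents=['A']

Answer: A N E K L M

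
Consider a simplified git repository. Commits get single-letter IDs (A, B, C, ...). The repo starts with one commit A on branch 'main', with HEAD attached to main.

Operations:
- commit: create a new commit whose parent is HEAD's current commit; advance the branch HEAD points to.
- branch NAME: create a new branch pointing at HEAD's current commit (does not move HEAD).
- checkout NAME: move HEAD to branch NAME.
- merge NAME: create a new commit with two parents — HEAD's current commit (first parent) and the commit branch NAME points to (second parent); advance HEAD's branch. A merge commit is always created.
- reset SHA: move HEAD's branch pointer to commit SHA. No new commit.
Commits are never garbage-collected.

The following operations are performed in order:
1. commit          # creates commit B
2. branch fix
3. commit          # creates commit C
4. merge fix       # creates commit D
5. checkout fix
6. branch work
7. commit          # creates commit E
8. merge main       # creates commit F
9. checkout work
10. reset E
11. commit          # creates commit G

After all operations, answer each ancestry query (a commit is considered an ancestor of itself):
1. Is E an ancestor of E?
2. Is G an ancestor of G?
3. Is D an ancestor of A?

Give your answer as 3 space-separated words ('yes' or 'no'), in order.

Answer: yes yes no

Derivation:
After op 1 (commit): HEAD=main@B [main=B]
After op 2 (branch): HEAD=main@B [fix=B main=B]
After op 3 (commit): HEAD=main@C [fix=B main=C]
After op 4 (merge): HEAD=main@D [fix=B main=D]
After op 5 (checkout): HEAD=fix@B [fix=B main=D]
After op 6 (branch): HEAD=fix@B [fix=B main=D work=B]
After op 7 (commit): HEAD=fix@E [fix=E main=D work=B]
After op 8 (merge): HEAD=fix@F [fix=F main=D work=B]
After op 9 (checkout): HEAD=work@B [fix=F main=D work=B]
After op 10 (reset): HEAD=work@E [fix=F main=D work=E]
After op 11 (commit): HEAD=work@G [fix=F main=D work=G]
ancestors(E) = {A,B,E}; E in? yes
ancestors(G) = {A,B,E,G}; G in? yes
ancestors(A) = {A}; D in? no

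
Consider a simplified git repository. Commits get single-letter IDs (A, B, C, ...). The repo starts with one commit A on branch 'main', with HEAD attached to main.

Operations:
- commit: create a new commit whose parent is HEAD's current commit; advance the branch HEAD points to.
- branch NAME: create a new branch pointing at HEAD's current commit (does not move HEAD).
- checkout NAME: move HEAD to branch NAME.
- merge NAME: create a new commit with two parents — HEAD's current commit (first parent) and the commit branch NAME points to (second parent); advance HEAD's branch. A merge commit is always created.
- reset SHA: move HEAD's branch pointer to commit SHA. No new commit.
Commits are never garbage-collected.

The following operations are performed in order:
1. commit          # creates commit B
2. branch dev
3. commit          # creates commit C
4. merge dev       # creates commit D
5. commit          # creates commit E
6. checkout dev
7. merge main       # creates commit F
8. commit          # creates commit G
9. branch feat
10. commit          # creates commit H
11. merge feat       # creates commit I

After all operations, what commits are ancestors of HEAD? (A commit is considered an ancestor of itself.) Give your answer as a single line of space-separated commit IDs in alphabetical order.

Answer: A B C D E F G H I

Derivation:
After op 1 (commit): HEAD=main@B [main=B]
After op 2 (branch): HEAD=main@B [dev=B main=B]
After op 3 (commit): HEAD=main@C [dev=B main=C]
After op 4 (merge): HEAD=main@D [dev=B main=D]
After op 5 (commit): HEAD=main@E [dev=B main=E]
After op 6 (checkout): HEAD=dev@B [dev=B main=E]
After op 7 (merge): HEAD=dev@F [dev=F main=E]
After op 8 (commit): HEAD=dev@G [dev=G main=E]
After op 9 (branch): HEAD=dev@G [dev=G feat=G main=E]
After op 10 (commit): HEAD=dev@H [dev=H feat=G main=E]
After op 11 (merge): HEAD=dev@I [dev=I feat=G main=E]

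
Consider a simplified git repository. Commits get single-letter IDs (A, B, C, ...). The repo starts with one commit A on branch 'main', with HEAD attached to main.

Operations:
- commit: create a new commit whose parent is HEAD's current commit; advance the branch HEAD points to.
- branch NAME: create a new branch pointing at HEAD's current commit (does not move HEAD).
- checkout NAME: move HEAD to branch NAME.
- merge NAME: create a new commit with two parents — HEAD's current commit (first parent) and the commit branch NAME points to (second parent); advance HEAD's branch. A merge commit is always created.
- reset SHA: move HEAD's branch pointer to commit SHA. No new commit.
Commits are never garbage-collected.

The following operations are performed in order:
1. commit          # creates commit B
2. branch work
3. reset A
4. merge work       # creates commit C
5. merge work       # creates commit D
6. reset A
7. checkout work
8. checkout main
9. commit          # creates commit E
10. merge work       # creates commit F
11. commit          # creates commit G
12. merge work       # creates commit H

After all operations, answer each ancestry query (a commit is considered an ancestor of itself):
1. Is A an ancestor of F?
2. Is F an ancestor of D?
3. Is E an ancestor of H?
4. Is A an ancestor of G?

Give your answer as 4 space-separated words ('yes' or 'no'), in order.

Answer: yes no yes yes

Derivation:
After op 1 (commit): HEAD=main@B [main=B]
After op 2 (branch): HEAD=main@B [main=B work=B]
After op 3 (reset): HEAD=main@A [main=A work=B]
After op 4 (merge): HEAD=main@C [main=C work=B]
After op 5 (merge): HEAD=main@D [main=D work=B]
After op 6 (reset): HEAD=main@A [main=A work=B]
After op 7 (checkout): HEAD=work@B [main=A work=B]
After op 8 (checkout): HEAD=main@A [main=A work=B]
After op 9 (commit): HEAD=main@E [main=E work=B]
After op 10 (merge): HEAD=main@F [main=F work=B]
After op 11 (commit): HEAD=main@G [main=G work=B]
After op 12 (merge): HEAD=main@H [main=H work=B]
ancestors(F) = {A,B,E,F}; A in? yes
ancestors(D) = {A,B,C,D}; F in? no
ancestors(H) = {A,B,E,F,G,H}; E in? yes
ancestors(G) = {A,B,E,F,G}; A in? yes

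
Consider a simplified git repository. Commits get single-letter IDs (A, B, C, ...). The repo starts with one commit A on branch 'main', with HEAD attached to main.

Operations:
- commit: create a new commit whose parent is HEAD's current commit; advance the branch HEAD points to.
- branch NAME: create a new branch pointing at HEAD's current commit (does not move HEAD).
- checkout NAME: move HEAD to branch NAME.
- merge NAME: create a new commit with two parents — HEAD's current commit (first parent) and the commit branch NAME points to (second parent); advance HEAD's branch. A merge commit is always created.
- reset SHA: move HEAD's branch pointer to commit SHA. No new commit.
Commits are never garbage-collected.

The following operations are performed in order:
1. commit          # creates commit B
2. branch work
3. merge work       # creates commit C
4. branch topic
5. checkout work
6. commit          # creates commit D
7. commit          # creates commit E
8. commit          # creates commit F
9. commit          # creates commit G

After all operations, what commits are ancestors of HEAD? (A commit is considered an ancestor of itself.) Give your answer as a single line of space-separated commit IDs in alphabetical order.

After op 1 (commit): HEAD=main@B [main=B]
After op 2 (branch): HEAD=main@B [main=B work=B]
After op 3 (merge): HEAD=main@C [main=C work=B]
After op 4 (branch): HEAD=main@C [main=C topic=C work=B]
After op 5 (checkout): HEAD=work@B [main=C topic=C work=B]
After op 6 (commit): HEAD=work@D [main=C topic=C work=D]
After op 7 (commit): HEAD=work@E [main=C topic=C work=E]
After op 8 (commit): HEAD=work@F [main=C topic=C work=F]
After op 9 (commit): HEAD=work@G [main=C topic=C work=G]

Answer: A B D E F G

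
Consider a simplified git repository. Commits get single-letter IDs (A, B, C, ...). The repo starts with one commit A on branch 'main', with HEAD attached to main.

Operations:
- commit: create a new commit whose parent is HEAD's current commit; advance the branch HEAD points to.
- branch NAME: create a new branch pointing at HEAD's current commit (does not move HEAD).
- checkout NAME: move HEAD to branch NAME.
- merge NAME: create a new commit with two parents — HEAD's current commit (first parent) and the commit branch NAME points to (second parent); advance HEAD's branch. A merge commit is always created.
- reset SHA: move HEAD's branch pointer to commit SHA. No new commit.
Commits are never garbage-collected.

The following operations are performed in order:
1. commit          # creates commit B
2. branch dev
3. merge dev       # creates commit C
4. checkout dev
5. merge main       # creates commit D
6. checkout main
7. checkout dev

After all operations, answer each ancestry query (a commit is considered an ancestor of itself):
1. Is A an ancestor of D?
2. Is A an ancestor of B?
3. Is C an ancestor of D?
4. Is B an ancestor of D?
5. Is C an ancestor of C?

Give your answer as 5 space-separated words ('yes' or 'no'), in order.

After op 1 (commit): HEAD=main@B [main=B]
After op 2 (branch): HEAD=main@B [dev=B main=B]
After op 3 (merge): HEAD=main@C [dev=B main=C]
After op 4 (checkout): HEAD=dev@B [dev=B main=C]
After op 5 (merge): HEAD=dev@D [dev=D main=C]
After op 6 (checkout): HEAD=main@C [dev=D main=C]
After op 7 (checkout): HEAD=dev@D [dev=D main=C]
ancestors(D) = {A,B,C,D}; A in? yes
ancestors(B) = {A,B}; A in? yes
ancestors(D) = {A,B,C,D}; C in? yes
ancestors(D) = {A,B,C,D}; B in? yes
ancestors(C) = {A,B,C}; C in? yes

Answer: yes yes yes yes yes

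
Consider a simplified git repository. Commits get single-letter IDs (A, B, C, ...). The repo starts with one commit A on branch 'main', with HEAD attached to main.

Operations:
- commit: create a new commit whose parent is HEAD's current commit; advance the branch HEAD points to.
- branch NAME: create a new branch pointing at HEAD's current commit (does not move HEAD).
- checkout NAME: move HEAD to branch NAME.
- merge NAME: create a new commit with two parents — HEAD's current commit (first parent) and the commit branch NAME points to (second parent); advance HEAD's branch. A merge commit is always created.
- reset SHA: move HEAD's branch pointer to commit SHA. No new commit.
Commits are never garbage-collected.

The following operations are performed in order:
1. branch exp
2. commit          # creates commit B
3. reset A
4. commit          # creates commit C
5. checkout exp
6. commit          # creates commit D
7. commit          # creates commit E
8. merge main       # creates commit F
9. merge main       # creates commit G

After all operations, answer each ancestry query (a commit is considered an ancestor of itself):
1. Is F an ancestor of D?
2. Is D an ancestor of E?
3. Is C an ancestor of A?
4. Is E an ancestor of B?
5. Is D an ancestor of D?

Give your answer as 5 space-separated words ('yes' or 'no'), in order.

After op 1 (branch): HEAD=main@A [exp=A main=A]
After op 2 (commit): HEAD=main@B [exp=A main=B]
After op 3 (reset): HEAD=main@A [exp=A main=A]
After op 4 (commit): HEAD=main@C [exp=A main=C]
After op 5 (checkout): HEAD=exp@A [exp=A main=C]
After op 6 (commit): HEAD=exp@D [exp=D main=C]
After op 7 (commit): HEAD=exp@E [exp=E main=C]
After op 8 (merge): HEAD=exp@F [exp=F main=C]
After op 9 (merge): HEAD=exp@G [exp=G main=C]
ancestors(D) = {A,D}; F in? no
ancestors(E) = {A,D,E}; D in? yes
ancestors(A) = {A}; C in? no
ancestors(B) = {A,B}; E in? no
ancestors(D) = {A,D}; D in? yes

Answer: no yes no no yes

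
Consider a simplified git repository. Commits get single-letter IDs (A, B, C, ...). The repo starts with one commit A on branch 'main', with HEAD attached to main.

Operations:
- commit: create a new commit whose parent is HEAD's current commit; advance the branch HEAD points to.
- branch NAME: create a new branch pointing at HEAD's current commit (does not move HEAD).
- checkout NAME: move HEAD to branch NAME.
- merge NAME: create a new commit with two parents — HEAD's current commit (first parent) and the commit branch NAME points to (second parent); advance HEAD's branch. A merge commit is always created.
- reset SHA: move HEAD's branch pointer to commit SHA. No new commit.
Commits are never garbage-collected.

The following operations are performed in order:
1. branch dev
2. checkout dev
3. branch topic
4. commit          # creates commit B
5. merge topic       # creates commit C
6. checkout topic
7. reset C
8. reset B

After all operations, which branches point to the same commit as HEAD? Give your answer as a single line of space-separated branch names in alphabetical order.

Answer: topic

Derivation:
After op 1 (branch): HEAD=main@A [dev=A main=A]
After op 2 (checkout): HEAD=dev@A [dev=A main=A]
After op 3 (branch): HEAD=dev@A [dev=A main=A topic=A]
After op 4 (commit): HEAD=dev@B [dev=B main=A topic=A]
After op 5 (merge): HEAD=dev@C [dev=C main=A topic=A]
After op 6 (checkout): HEAD=topic@A [dev=C main=A topic=A]
After op 7 (reset): HEAD=topic@C [dev=C main=A topic=C]
After op 8 (reset): HEAD=topic@B [dev=C main=A topic=B]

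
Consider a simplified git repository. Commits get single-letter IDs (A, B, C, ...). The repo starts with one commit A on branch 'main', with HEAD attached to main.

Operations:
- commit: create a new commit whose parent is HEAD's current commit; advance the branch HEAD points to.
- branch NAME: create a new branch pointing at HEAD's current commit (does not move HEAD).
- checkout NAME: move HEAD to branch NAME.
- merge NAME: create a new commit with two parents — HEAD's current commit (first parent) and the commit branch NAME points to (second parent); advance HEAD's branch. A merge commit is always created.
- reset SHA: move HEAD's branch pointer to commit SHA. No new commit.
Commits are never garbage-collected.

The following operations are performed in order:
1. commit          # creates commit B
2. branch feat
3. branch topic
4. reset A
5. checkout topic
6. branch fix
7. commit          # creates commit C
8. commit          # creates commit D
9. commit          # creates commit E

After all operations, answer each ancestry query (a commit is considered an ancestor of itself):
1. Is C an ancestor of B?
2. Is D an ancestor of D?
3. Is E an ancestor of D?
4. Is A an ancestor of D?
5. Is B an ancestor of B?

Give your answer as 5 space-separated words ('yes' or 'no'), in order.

Answer: no yes no yes yes

Derivation:
After op 1 (commit): HEAD=main@B [main=B]
After op 2 (branch): HEAD=main@B [feat=B main=B]
After op 3 (branch): HEAD=main@B [feat=B main=B topic=B]
After op 4 (reset): HEAD=main@A [feat=B main=A topic=B]
After op 5 (checkout): HEAD=topic@B [feat=B main=A topic=B]
After op 6 (branch): HEAD=topic@B [feat=B fix=B main=A topic=B]
After op 7 (commit): HEAD=topic@C [feat=B fix=B main=A topic=C]
After op 8 (commit): HEAD=topic@D [feat=B fix=B main=A topic=D]
After op 9 (commit): HEAD=topic@E [feat=B fix=B main=A topic=E]
ancestors(B) = {A,B}; C in? no
ancestors(D) = {A,B,C,D}; D in? yes
ancestors(D) = {A,B,C,D}; E in? no
ancestors(D) = {A,B,C,D}; A in? yes
ancestors(B) = {A,B}; B in? yes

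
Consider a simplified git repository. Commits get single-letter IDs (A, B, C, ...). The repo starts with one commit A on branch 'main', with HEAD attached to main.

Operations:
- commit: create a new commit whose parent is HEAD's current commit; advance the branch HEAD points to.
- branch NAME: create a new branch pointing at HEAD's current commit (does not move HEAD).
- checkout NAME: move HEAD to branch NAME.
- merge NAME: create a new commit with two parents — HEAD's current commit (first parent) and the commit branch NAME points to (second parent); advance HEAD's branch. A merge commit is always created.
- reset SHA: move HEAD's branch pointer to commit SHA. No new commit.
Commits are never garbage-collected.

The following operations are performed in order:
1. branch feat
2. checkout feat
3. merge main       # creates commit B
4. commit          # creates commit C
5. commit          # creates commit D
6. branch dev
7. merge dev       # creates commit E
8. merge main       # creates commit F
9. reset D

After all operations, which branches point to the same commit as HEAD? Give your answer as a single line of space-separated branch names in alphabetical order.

Answer: dev feat

Derivation:
After op 1 (branch): HEAD=main@A [feat=A main=A]
After op 2 (checkout): HEAD=feat@A [feat=A main=A]
After op 3 (merge): HEAD=feat@B [feat=B main=A]
After op 4 (commit): HEAD=feat@C [feat=C main=A]
After op 5 (commit): HEAD=feat@D [feat=D main=A]
After op 6 (branch): HEAD=feat@D [dev=D feat=D main=A]
After op 7 (merge): HEAD=feat@E [dev=D feat=E main=A]
After op 8 (merge): HEAD=feat@F [dev=D feat=F main=A]
After op 9 (reset): HEAD=feat@D [dev=D feat=D main=A]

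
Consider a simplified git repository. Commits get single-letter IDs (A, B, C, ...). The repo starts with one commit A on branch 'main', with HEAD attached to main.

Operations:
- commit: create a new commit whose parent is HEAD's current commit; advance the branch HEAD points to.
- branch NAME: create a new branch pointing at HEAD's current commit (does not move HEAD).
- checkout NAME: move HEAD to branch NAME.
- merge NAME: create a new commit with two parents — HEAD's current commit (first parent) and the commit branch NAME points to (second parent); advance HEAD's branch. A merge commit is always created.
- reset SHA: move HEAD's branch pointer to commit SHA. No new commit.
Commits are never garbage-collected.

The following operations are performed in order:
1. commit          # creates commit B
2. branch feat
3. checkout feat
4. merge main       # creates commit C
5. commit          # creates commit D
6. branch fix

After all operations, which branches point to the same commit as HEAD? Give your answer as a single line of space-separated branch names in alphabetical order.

Answer: feat fix

Derivation:
After op 1 (commit): HEAD=main@B [main=B]
After op 2 (branch): HEAD=main@B [feat=B main=B]
After op 3 (checkout): HEAD=feat@B [feat=B main=B]
After op 4 (merge): HEAD=feat@C [feat=C main=B]
After op 5 (commit): HEAD=feat@D [feat=D main=B]
After op 6 (branch): HEAD=feat@D [feat=D fix=D main=B]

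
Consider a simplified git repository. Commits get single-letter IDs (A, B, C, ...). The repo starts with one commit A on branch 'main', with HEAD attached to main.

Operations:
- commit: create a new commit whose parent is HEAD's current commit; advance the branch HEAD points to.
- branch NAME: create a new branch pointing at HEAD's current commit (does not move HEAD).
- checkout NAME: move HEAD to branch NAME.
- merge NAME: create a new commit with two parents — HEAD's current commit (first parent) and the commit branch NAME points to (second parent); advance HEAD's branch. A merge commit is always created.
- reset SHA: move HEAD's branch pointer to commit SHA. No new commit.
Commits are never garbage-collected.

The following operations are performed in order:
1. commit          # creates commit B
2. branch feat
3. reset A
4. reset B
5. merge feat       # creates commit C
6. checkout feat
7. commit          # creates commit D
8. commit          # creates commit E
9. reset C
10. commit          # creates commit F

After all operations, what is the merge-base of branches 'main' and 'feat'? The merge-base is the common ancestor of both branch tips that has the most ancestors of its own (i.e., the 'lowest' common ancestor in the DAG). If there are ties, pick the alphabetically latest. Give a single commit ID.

After op 1 (commit): HEAD=main@B [main=B]
After op 2 (branch): HEAD=main@B [feat=B main=B]
After op 3 (reset): HEAD=main@A [feat=B main=A]
After op 4 (reset): HEAD=main@B [feat=B main=B]
After op 5 (merge): HEAD=main@C [feat=B main=C]
After op 6 (checkout): HEAD=feat@B [feat=B main=C]
After op 7 (commit): HEAD=feat@D [feat=D main=C]
After op 8 (commit): HEAD=feat@E [feat=E main=C]
After op 9 (reset): HEAD=feat@C [feat=C main=C]
After op 10 (commit): HEAD=feat@F [feat=F main=C]
ancestors(main=C): ['A', 'B', 'C']
ancestors(feat=F): ['A', 'B', 'C', 'F']
common: ['A', 'B', 'C']

Answer: C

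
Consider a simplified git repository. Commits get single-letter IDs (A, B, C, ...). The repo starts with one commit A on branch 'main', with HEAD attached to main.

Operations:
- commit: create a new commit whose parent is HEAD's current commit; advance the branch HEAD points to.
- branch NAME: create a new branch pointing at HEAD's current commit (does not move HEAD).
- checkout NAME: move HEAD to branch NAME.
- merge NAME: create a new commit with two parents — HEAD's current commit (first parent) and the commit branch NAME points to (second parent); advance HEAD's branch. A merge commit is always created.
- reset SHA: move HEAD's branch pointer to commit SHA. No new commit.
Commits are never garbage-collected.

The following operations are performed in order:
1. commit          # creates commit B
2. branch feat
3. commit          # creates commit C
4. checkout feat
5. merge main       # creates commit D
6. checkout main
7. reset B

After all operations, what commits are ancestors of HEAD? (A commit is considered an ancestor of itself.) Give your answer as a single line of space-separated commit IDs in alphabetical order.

Answer: A B

Derivation:
After op 1 (commit): HEAD=main@B [main=B]
After op 2 (branch): HEAD=main@B [feat=B main=B]
After op 3 (commit): HEAD=main@C [feat=B main=C]
After op 4 (checkout): HEAD=feat@B [feat=B main=C]
After op 5 (merge): HEAD=feat@D [feat=D main=C]
After op 6 (checkout): HEAD=main@C [feat=D main=C]
After op 7 (reset): HEAD=main@B [feat=D main=B]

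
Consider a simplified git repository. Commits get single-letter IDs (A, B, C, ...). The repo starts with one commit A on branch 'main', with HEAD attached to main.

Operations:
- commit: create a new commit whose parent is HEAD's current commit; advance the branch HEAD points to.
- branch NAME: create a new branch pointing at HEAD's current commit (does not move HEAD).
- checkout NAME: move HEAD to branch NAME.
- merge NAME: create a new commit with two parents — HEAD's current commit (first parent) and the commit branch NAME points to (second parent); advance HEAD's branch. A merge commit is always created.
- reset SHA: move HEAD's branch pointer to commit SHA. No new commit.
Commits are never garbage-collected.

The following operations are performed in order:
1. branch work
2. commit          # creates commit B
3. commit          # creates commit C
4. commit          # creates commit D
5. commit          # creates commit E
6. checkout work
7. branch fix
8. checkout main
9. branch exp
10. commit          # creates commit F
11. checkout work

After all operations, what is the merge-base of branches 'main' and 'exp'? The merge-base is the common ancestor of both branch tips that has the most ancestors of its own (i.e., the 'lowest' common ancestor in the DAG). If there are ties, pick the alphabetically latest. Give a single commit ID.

After op 1 (branch): HEAD=main@A [main=A work=A]
After op 2 (commit): HEAD=main@B [main=B work=A]
After op 3 (commit): HEAD=main@C [main=C work=A]
After op 4 (commit): HEAD=main@D [main=D work=A]
After op 5 (commit): HEAD=main@E [main=E work=A]
After op 6 (checkout): HEAD=work@A [main=E work=A]
After op 7 (branch): HEAD=work@A [fix=A main=E work=A]
After op 8 (checkout): HEAD=main@E [fix=A main=E work=A]
After op 9 (branch): HEAD=main@E [exp=E fix=A main=E work=A]
After op 10 (commit): HEAD=main@F [exp=E fix=A main=F work=A]
After op 11 (checkout): HEAD=work@A [exp=E fix=A main=F work=A]
ancestors(main=F): ['A', 'B', 'C', 'D', 'E', 'F']
ancestors(exp=E): ['A', 'B', 'C', 'D', 'E']
common: ['A', 'B', 'C', 'D', 'E']

Answer: E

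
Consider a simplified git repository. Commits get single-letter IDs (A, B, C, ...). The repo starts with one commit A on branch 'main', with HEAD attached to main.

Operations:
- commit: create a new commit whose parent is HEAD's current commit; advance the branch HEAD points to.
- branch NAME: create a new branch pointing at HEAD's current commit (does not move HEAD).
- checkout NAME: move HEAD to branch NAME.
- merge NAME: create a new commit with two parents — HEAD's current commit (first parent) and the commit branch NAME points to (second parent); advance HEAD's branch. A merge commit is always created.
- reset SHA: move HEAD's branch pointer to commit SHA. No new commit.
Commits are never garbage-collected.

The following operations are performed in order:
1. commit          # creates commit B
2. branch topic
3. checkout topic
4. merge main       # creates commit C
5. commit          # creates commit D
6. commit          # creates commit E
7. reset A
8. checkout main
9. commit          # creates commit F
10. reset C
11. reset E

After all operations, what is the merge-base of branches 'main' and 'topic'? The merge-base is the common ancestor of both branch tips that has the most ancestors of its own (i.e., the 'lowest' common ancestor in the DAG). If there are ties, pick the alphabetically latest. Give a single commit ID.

After op 1 (commit): HEAD=main@B [main=B]
After op 2 (branch): HEAD=main@B [main=B topic=B]
After op 3 (checkout): HEAD=topic@B [main=B topic=B]
After op 4 (merge): HEAD=topic@C [main=B topic=C]
After op 5 (commit): HEAD=topic@D [main=B topic=D]
After op 6 (commit): HEAD=topic@E [main=B topic=E]
After op 7 (reset): HEAD=topic@A [main=B topic=A]
After op 8 (checkout): HEAD=main@B [main=B topic=A]
After op 9 (commit): HEAD=main@F [main=F topic=A]
After op 10 (reset): HEAD=main@C [main=C topic=A]
After op 11 (reset): HEAD=main@E [main=E topic=A]
ancestors(main=E): ['A', 'B', 'C', 'D', 'E']
ancestors(topic=A): ['A']
common: ['A']

Answer: A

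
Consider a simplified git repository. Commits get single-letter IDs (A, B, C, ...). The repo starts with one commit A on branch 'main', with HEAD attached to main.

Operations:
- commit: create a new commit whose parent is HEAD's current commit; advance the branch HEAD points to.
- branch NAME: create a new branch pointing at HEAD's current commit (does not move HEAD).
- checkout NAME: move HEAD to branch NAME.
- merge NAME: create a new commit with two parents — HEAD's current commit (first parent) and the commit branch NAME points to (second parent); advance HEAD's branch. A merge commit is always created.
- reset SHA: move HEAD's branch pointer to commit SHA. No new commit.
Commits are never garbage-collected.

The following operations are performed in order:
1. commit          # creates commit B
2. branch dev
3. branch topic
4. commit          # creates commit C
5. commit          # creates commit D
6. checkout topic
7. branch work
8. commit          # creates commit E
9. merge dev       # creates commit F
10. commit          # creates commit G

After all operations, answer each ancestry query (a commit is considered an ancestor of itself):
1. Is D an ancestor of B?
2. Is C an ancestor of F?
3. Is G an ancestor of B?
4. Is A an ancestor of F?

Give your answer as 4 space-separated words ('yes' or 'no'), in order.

After op 1 (commit): HEAD=main@B [main=B]
After op 2 (branch): HEAD=main@B [dev=B main=B]
After op 3 (branch): HEAD=main@B [dev=B main=B topic=B]
After op 4 (commit): HEAD=main@C [dev=B main=C topic=B]
After op 5 (commit): HEAD=main@D [dev=B main=D topic=B]
After op 6 (checkout): HEAD=topic@B [dev=B main=D topic=B]
After op 7 (branch): HEAD=topic@B [dev=B main=D topic=B work=B]
After op 8 (commit): HEAD=topic@E [dev=B main=D topic=E work=B]
After op 9 (merge): HEAD=topic@F [dev=B main=D topic=F work=B]
After op 10 (commit): HEAD=topic@G [dev=B main=D topic=G work=B]
ancestors(B) = {A,B}; D in? no
ancestors(F) = {A,B,E,F}; C in? no
ancestors(B) = {A,B}; G in? no
ancestors(F) = {A,B,E,F}; A in? yes

Answer: no no no yes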